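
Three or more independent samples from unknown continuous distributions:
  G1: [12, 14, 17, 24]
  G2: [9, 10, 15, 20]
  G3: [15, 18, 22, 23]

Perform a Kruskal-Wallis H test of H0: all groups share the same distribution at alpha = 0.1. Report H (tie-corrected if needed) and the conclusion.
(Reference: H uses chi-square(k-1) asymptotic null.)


Step 1: Combine all N = 12 observations and assign midranks.
sorted (value, group, rank): (9,G2,1), (10,G2,2), (12,G1,3), (14,G1,4), (15,G2,5.5), (15,G3,5.5), (17,G1,7), (18,G3,8), (20,G2,9), (22,G3,10), (23,G3,11), (24,G1,12)
Step 2: Sum ranks within each group.
R_1 = 26 (n_1 = 4)
R_2 = 17.5 (n_2 = 4)
R_3 = 34.5 (n_3 = 4)
Step 3: H = 12/(N(N+1)) * sum(R_i^2/n_i) - 3(N+1)
     = 12/(12*13) * (26^2/4 + 17.5^2/4 + 34.5^2/4) - 3*13
     = 0.076923 * 543.125 - 39
     = 2.778846.
Step 4: Ties present; correction factor C = 1 - 6/(12^3 - 12) = 0.996503. Corrected H = 2.778846 / 0.996503 = 2.788596.
Step 5: Under H0, H ~ chi^2(2); p-value = 0.248007.
Step 6: alpha = 0.1. fail to reject H0.

H = 2.7886, df = 2, p = 0.248007, fail to reject H0.


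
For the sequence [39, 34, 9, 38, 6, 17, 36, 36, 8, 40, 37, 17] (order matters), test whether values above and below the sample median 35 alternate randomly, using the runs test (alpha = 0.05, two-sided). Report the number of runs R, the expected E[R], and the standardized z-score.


Step 1: Compute median = 35; label A = above, B = below.
Labels in order: ABBABBAABAAB  (n_A = 6, n_B = 6)
Step 2: Count runs R = 8.
Step 3: Under H0 (random ordering), E[R] = 2*n_A*n_B/(n_A+n_B) + 1 = 2*6*6/12 + 1 = 7.0000.
        Var[R] = 2*n_A*n_B*(2*n_A*n_B - n_A - n_B) / ((n_A+n_B)^2 * (n_A+n_B-1)) = 4320/1584 = 2.7273.
        SD[R] = 1.6514.
Step 4: Continuity-corrected z = (R - 0.5 - E[R]) / SD[R] = (8 - 0.5 - 7.0000) / 1.6514 = 0.3028.
Step 5: Two-sided p-value via normal approximation = 2*(1 - Phi(|z|)) = 0.762069.
Step 6: alpha = 0.05. fail to reject H0.

R = 8, z = 0.3028, p = 0.762069, fail to reject H0.


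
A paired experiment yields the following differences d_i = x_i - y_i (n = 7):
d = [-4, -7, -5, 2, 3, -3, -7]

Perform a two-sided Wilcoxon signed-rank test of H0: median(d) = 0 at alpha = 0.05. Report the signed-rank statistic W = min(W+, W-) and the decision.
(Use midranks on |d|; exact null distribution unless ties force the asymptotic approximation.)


Step 1: Drop any zero differences (none here) and take |d_i|.
|d| = [4, 7, 5, 2, 3, 3, 7]
Step 2: Midrank |d_i| (ties get averaged ranks).
ranks: |4|->4, |7|->6.5, |5|->5, |2|->1, |3|->2.5, |3|->2.5, |7|->6.5
Step 3: Attach original signs; sum ranks with positive sign and with negative sign.
W+ = 1 + 2.5 = 3.5
W- = 4 + 6.5 + 5 + 2.5 + 6.5 = 24.5
(Check: W+ + W- = 28 should equal n(n+1)/2 = 28.)
Step 4: Test statistic W = min(W+, W-) = 3.5.
Step 5: Ties in |d|, so use the tie-corrected normal approximation.
        E[W] = n(n+1)/4 = 7*8/4 = 14.
        Tie groups: |d|=3 (t=2), |d|=7 (t=2); sum(t^3 - t) = 12.
        Var[W] = n(n+1)(2n+1)/24 - sum(t^3-t)/48 = 840/24 - 12/48 = 34.75.
        z = (W - E[W]) / sqrt(Var[W]) = (3.5 - 14) / 5.8949 = -1.7812.
        Two-sided p = 2*Phi(z) = 0.074880.
Step 6: alpha = 0.05. fail to reject H0.

W+ = 3.5, W- = 24.5, W = min = 3.5, p = 0.074880, fail to reject H0.


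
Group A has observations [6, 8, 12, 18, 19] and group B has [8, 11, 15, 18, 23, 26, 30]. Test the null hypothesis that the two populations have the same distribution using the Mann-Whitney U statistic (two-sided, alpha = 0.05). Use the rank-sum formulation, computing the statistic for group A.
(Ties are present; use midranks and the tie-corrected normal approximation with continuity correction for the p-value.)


Step 1: Combine and sort all 12 observations; assign midranks.
sorted (value, group): (6,X), (8,X), (8,Y), (11,Y), (12,X), (15,Y), (18,X), (18,Y), (19,X), (23,Y), (26,Y), (30,Y)
ranks: 6->1, 8->2.5, 8->2.5, 11->4, 12->5, 15->6, 18->7.5, 18->7.5, 19->9, 23->10, 26->11, 30->12
Step 2: Rank sum for X: R1 = 1 + 2.5 + 5 + 7.5 + 9 = 25.
Step 3: U_X = R1 - n1(n1+1)/2 = 25 - 5*6/2 = 25 - 15 = 10.
       U_Y = n1*n2 - U_X = 35 - 10 = 25.
Step 4: Ties are present, so use the tie-corrected normal approximation (with continuity correction) for the p-value.
Step 5: p-value = 0.253956; compare to alpha = 0.05. fail to reject H0.

U_X = 10, p = 0.253956, fail to reject H0 at alpha = 0.05.


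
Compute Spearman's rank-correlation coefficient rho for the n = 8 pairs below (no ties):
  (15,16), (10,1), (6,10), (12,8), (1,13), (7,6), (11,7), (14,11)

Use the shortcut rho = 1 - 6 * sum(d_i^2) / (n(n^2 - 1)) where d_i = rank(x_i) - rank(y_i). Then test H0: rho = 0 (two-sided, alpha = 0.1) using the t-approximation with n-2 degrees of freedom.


Step 1: Rank x and y separately (midranks; no ties here).
rank(x): 15->8, 10->4, 6->2, 12->6, 1->1, 7->3, 11->5, 14->7
rank(y): 16->8, 1->1, 10->5, 8->4, 13->7, 6->2, 7->3, 11->6
Step 2: d_i = R_x(i) - R_y(i); compute d_i^2.
  (8-8)^2=0, (4-1)^2=9, (2-5)^2=9, (6-4)^2=4, (1-7)^2=36, (3-2)^2=1, (5-3)^2=4, (7-6)^2=1
sum(d^2) = 64.
Step 3: rho = 1 - 6*64 / (8*(8^2 - 1)) = 1 - 384/504 = 0.238095.
Step 4: Under H0, t = rho * sqrt((n-2)/(1-rho^2)) = 0.6005 ~ t(6).
Step 5: Two-sided p-value from the t-distribution with 6 df = 0.570156.
Step 6: alpha = 0.1. fail to reject H0.

rho = 0.2381, p = 0.570156, fail to reject H0 at alpha = 0.1.


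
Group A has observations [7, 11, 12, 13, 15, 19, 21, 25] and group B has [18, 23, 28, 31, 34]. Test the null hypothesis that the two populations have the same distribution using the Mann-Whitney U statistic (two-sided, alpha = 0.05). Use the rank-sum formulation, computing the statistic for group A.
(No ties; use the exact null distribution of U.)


Step 1: Combine and sort all 13 observations; assign midranks.
sorted (value, group): (7,X), (11,X), (12,X), (13,X), (15,X), (18,Y), (19,X), (21,X), (23,Y), (25,X), (28,Y), (31,Y), (34,Y)
ranks: 7->1, 11->2, 12->3, 13->4, 15->5, 18->6, 19->7, 21->8, 23->9, 25->10, 28->11, 31->12, 34->13
Step 2: Rank sum for X: R1 = 1 + 2 + 3 + 4 + 5 + 7 + 8 + 10 = 40.
Step 3: U_X = R1 - n1(n1+1)/2 = 40 - 8*9/2 = 40 - 36 = 4.
       U_Y = n1*n2 - U_X = 40 - 4 = 36.
Step 4: No ties, so the exact null distribution of U (based on enumerating the C(13,8) = 1287 equally likely rank assignments) gives the two-sided p-value.
Step 5: p-value = 0.018648; compare to alpha = 0.05. reject H0.

U_X = 4, p = 0.018648, reject H0 at alpha = 0.05.


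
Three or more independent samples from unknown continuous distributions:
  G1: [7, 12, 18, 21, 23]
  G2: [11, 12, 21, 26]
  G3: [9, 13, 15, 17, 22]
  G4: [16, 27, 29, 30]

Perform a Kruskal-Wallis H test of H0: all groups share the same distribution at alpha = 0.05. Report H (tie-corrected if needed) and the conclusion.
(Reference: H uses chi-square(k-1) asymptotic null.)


Step 1: Combine all N = 18 observations and assign midranks.
sorted (value, group, rank): (7,G1,1), (9,G3,2), (11,G2,3), (12,G1,4.5), (12,G2,4.5), (13,G3,6), (15,G3,7), (16,G4,8), (17,G3,9), (18,G1,10), (21,G1,11.5), (21,G2,11.5), (22,G3,13), (23,G1,14), (26,G2,15), (27,G4,16), (29,G4,17), (30,G4,18)
Step 2: Sum ranks within each group.
R_1 = 41 (n_1 = 5)
R_2 = 34 (n_2 = 4)
R_3 = 37 (n_3 = 5)
R_4 = 59 (n_4 = 4)
Step 3: H = 12/(N(N+1)) * sum(R_i^2/n_i) - 3(N+1)
     = 12/(18*19) * (41^2/5 + 34^2/4 + 37^2/5 + 59^2/4) - 3*19
     = 0.035088 * 1769.25 - 57
     = 5.078947.
Step 4: Ties present; correction factor C = 1 - 12/(18^3 - 18) = 0.997936. Corrected H = 5.078947 / 0.997936 = 5.089452.
Step 5: Under H0, H ~ chi^2(3); p-value = 0.165363.
Step 6: alpha = 0.05. fail to reject H0.

H = 5.0895, df = 3, p = 0.165363, fail to reject H0.


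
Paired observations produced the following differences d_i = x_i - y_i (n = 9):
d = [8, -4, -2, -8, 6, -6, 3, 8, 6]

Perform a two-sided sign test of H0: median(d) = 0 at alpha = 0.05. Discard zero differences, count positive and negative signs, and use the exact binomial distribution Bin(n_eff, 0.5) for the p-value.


Step 1: Discard zero differences. Original n = 9; n_eff = number of nonzero differences = 9.
Nonzero differences (with sign): +8, -4, -2, -8, +6, -6, +3, +8, +6
Step 2: Count signs: positive = 5, negative = 4.
Step 3: Under H0: P(positive) = 0.5, so the number of positives S ~ Bin(9, 0.5).
Step 4: Two-sided exact p-value = sum of Bin(9,0.5) probabilities at or below the observed probability = 1.000000.
Step 5: alpha = 0.05. fail to reject H0.

n_eff = 9, pos = 5, neg = 4, p = 1.000000, fail to reject H0.


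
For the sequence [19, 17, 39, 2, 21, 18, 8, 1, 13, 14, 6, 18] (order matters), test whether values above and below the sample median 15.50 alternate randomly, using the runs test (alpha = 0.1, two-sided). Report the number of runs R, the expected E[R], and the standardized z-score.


Step 1: Compute median = 15.50; label A = above, B = below.
Labels in order: AAABAABBBBBA  (n_A = 6, n_B = 6)
Step 2: Count runs R = 5.
Step 3: Under H0 (random ordering), E[R] = 2*n_A*n_B/(n_A+n_B) + 1 = 2*6*6/12 + 1 = 7.0000.
        Var[R] = 2*n_A*n_B*(2*n_A*n_B - n_A - n_B) / ((n_A+n_B)^2 * (n_A+n_B-1)) = 4320/1584 = 2.7273.
        SD[R] = 1.6514.
Step 4: Continuity-corrected z = (R + 0.5 - E[R]) / SD[R] = (5 + 0.5 - 7.0000) / 1.6514 = -0.9083.
Step 5: Two-sided p-value via normal approximation = 2*(1 - Phi(|z|)) = 0.363722.
Step 6: alpha = 0.1. fail to reject H0.

R = 5, z = -0.9083, p = 0.363722, fail to reject H0.


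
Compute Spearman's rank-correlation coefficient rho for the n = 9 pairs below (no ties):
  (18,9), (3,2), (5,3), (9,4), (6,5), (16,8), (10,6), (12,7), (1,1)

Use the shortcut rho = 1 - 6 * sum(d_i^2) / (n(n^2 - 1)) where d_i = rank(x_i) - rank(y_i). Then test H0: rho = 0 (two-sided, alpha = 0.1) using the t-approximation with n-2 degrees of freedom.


Step 1: Rank x and y separately (midranks; no ties here).
rank(x): 18->9, 3->2, 5->3, 9->5, 6->4, 16->8, 10->6, 12->7, 1->1
rank(y): 9->9, 2->2, 3->3, 4->4, 5->5, 8->8, 6->6, 7->7, 1->1
Step 2: d_i = R_x(i) - R_y(i); compute d_i^2.
  (9-9)^2=0, (2-2)^2=0, (3-3)^2=0, (5-4)^2=1, (4-5)^2=1, (8-8)^2=0, (6-6)^2=0, (7-7)^2=0, (1-1)^2=0
sum(d^2) = 2.
Step 3: rho = 1 - 6*2 / (9*(9^2 - 1)) = 1 - 12/720 = 0.983333.
Step 4: Under H0, t = rho * sqrt((n-2)/(1-rho^2)) = 14.3096 ~ t(7).
Step 5: Two-sided p-value from the t-distribution with 7 df = 0.000002.
Step 6: alpha = 0.1. reject H0.

rho = 0.9833, p = 0.000002, reject H0 at alpha = 0.1.


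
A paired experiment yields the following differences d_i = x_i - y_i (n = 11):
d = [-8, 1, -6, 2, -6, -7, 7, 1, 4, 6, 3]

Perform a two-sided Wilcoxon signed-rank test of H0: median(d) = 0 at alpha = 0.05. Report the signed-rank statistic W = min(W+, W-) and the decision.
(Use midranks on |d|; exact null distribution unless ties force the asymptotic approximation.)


Step 1: Drop any zero differences (none here) and take |d_i|.
|d| = [8, 1, 6, 2, 6, 7, 7, 1, 4, 6, 3]
Step 2: Midrank |d_i| (ties get averaged ranks).
ranks: |8|->11, |1|->1.5, |6|->7, |2|->3, |6|->7, |7|->9.5, |7|->9.5, |1|->1.5, |4|->5, |6|->7, |3|->4
Step 3: Attach original signs; sum ranks with positive sign and with negative sign.
W+ = 1.5 + 3 + 9.5 + 1.5 + 5 + 7 + 4 = 31.5
W- = 11 + 7 + 7 + 9.5 = 34.5
(Check: W+ + W- = 66 should equal n(n+1)/2 = 66.)
Step 4: Test statistic W = min(W+, W-) = 31.5.
Step 5: Ties in |d|, so use the tie-corrected normal approximation.
        E[W] = n(n+1)/4 = 11*12/4 = 33.
        Tie groups: |d|=1 (t=2), |d|=6 (t=3), |d|=7 (t=2); sum(t^3 - t) = 36.
        Var[W] = n(n+1)(2n+1)/24 - sum(t^3-t)/48 = 3036/24 - 36/48 = 125.75.
        z = (W - E[W]) / sqrt(Var[W]) = (31.5 - 33) / 11.2138 = -0.1338.
        Two-sided p = 2*Phi(z) = 0.893590.
Step 6: alpha = 0.05. fail to reject H0.

W+ = 31.5, W- = 34.5, W = min = 31.5, p = 0.893590, fail to reject H0.


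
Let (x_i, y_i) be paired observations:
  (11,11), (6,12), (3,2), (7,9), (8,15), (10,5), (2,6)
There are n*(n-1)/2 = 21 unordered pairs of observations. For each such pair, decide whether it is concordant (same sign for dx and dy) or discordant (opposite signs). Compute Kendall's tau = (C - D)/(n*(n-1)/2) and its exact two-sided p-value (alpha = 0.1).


Step 1: Enumerate the 21 unordered pairs (i,j) with i<j and classify each by sign(x_j-x_i) * sign(y_j-y_i).
  (1,2):dx=-5,dy=+1->D; (1,3):dx=-8,dy=-9->C; (1,4):dx=-4,dy=-2->C; (1,5):dx=-3,dy=+4->D
  (1,6):dx=-1,dy=-6->C; (1,7):dx=-9,dy=-5->C; (2,3):dx=-3,dy=-10->C; (2,4):dx=+1,dy=-3->D
  (2,5):dx=+2,dy=+3->C; (2,6):dx=+4,dy=-7->D; (2,7):dx=-4,dy=-6->C; (3,4):dx=+4,dy=+7->C
  (3,5):dx=+5,dy=+13->C; (3,6):dx=+7,dy=+3->C; (3,7):dx=-1,dy=+4->D; (4,5):dx=+1,dy=+6->C
  (4,6):dx=+3,dy=-4->D; (4,7):dx=-5,dy=-3->C; (5,6):dx=+2,dy=-10->D; (5,7):dx=-6,dy=-9->C
  (6,7):dx=-8,dy=+1->D
Step 2: C = 13, D = 8, total pairs = 21.
Step 3: tau = (C - D)/(n(n-1)/2) = (13 - 8)/21 = 0.238095.
Step 4: Exact two-sided p-value (enumerate n! = 5040 permutations of y under H0): p = 0.561905.
Step 5: alpha = 0.1. fail to reject H0.

tau_b = 0.2381 (C=13, D=8), p = 0.561905, fail to reject H0.


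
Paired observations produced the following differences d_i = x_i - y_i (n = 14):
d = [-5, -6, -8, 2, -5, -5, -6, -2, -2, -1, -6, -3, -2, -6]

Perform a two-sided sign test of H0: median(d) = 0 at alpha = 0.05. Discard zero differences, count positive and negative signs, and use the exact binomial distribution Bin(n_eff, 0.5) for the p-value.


Step 1: Discard zero differences. Original n = 14; n_eff = number of nonzero differences = 14.
Nonzero differences (with sign): -5, -6, -8, +2, -5, -5, -6, -2, -2, -1, -6, -3, -2, -6
Step 2: Count signs: positive = 1, negative = 13.
Step 3: Under H0: P(positive) = 0.5, so the number of positives S ~ Bin(14, 0.5).
Step 4: Two-sided exact p-value = sum of Bin(14,0.5) probabilities at or below the observed probability = 0.001831.
Step 5: alpha = 0.05. reject H0.

n_eff = 14, pos = 1, neg = 13, p = 0.001831, reject H0.


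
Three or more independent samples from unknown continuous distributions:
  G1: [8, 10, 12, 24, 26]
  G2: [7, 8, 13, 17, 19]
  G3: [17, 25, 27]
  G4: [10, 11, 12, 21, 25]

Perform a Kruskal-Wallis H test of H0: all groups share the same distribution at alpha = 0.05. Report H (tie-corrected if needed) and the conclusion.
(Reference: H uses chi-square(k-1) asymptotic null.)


Step 1: Combine all N = 18 observations and assign midranks.
sorted (value, group, rank): (7,G2,1), (8,G1,2.5), (8,G2,2.5), (10,G1,4.5), (10,G4,4.5), (11,G4,6), (12,G1,7.5), (12,G4,7.5), (13,G2,9), (17,G2,10.5), (17,G3,10.5), (19,G2,12), (21,G4,13), (24,G1,14), (25,G3,15.5), (25,G4,15.5), (26,G1,17), (27,G3,18)
Step 2: Sum ranks within each group.
R_1 = 45.5 (n_1 = 5)
R_2 = 35 (n_2 = 5)
R_3 = 44 (n_3 = 3)
R_4 = 46.5 (n_4 = 5)
Step 3: H = 12/(N(N+1)) * sum(R_i^2/n_i) - 3(N+1)
     = 12/(18*19) * (45.5^2/5 + 35^2/5 + 44^2/3 + 46.5^2/5) - 3*19
     = 0.035088 * 1736.83 - 57
     = 3.941520.
Step 4: Ties present; correction factor C = 1 - 30/(18^3 - 18) = 0.994840. Corrected H = 3.941520 / 0.994840 = 3.961964.
Step 5: Under H0, H ~ chi^2(3); p-value = 0.265601.
Step 6: alpha = 0.05. fail to reject H0.

H = 3.9620, df = 3, p = 0.265601, fail to reject H0.


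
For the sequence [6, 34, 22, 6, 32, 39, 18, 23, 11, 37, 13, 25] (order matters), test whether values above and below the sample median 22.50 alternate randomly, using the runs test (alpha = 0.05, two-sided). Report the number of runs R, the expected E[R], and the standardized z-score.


Step 1: Compute median = 22.50; label A = above, B = below.
Labels in order: BABBAABABABA  (n_A = 6, n_B = 6)
Step 2: Count runs R = 10.
Step 3: Under H0 (random ordering), E[R] = 2*n_A*n_B/(n_A+n_B) + 1 = 2*6*6/12 + 1 = 7.0000.
        Var[R] = 2*n_A*n_B*(2*n_A*n_B - n_A - n_B) / ((n_A+n_B)^2 * (n_A+n_B-1)) = 4320/1584 = 2.7273.
        SD[R] = 1.6514.
Step 4: Continuity-corrected z = (R - 0.5 - E[R]) / SD[R] = (10 - 0.5 - 7.0000) / 1.6514 = 1.5138.
Step 5: Two-sided p-value via normal approximation = 2*(1 - Phi(|z|)) = 0.130070.
Step 6: alpha = 0.05. fail to reject H0.

R = 10, z = 1.5138, p = 0.130070, fail to reject H0.


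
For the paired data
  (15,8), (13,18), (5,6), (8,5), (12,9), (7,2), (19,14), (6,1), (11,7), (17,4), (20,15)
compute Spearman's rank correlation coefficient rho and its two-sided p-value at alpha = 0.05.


Step 1: Rank x and y separately (midranks; no ties here).
rank(x): 15->8, 13->7, 5->1, 8->4, 12->6, 7->3, 19->10, 6->2, 11->5, 17->9, 20->11
rank(y): 8->7, 18->11, 6->5, 5->4, 9->8, 2->2, 14->9, 1->1, 7->6, 4->3, 15->10
Step 2: d_i = R_x(i) - R_y(i); compute d_i^2.
  (8-7)^2=1, (7-11)^2=16, (1-5)^2=16, (4-4)^2=0, (6-8)^2=4, (3-2)^2=1, (10-9)^2=1, (2-1)^2=1, (5-6)^2=1, (9-3)^2=36, (11-10)^2=1
sum(d^2) = 78.
Step 3: rho = 1 - 6*78 / (11*(11^2 - 1)) = 1 - 468/1320 = 0.645455.
Step 4: Under H0, t = rho * sqrt((n-2)/(1-rho^2)) = 2.5352 ~ t(9).
Step 5: Two-sided p-value from the t-distribution with 9 df = 0.031963.
Step 6: alpha = 0.05. reject H0.

rho = 0.6455, p = 0.031963, reject H0 at alpha = 0.05.


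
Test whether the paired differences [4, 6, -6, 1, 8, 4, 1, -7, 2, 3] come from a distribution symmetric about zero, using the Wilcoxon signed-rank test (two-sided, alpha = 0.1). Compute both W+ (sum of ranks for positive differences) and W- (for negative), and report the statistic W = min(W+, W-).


Step 1: Drop any zero differences (none here) and take |d_i|.
|d| = [4, 6, 6, 1, 8, 4, 1, 7, 2, 3]
Step 2: Midrank |d_i| (ties get averaged ranks).
ranks: |4|->5.5, |6|->7.5, |6|->7.5, |1|->1.5, |8|->10, |4|->5.5, |1|->1.5, |7|->9, |2|->3, |3|->4
Step 3: Attach original signs; sum ranks with positive sign and with negative sign.
W+ = 5.5 + 7.5 + 1.5 + 10 + 5.5 + 1.5 + 3 + 4 = 38.5
W- = 7.5 + 9 = 16.5
(Check: W+ + W- = 55 should equal n(n+1)/2 = 55.)
Step 4: Test statistic W = min(W+, W-) = 16.5.
Step 5: Ties in |d|, so use the tie-corrected normal approximation.
        E[W] = n(n+1)/4 = 10*11/4 = 27.5.
        Tie groups: |d|=1 (t=2), |d|=4 (t=2), |d|=6 (t=2); sum(t^3 - t) = 18.
        Var[W] = n(n+1)(2n+1)/24 - sum(t^3-t)/48 = 2310/24 - 18/48 = 95.875.
        z = (W - E[W]) / sqrt(Var[W]) = (16.5 - 27.5) / 9.7916 = -1.1234.
        Two-sided p = 2*Phi(z) = 0.261262.
Step 6: alpha = 0.1. fail to reject H0.

W+ = 38.5, W- = 16.5, W = min = 16.5, p = 0.261262, fail to reject H0.


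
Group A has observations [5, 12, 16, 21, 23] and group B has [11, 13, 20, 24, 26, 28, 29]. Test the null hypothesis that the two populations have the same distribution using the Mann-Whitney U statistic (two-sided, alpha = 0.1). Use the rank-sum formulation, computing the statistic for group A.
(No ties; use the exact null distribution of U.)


Step 1: Combine and sort all 12 observations; assign midranks.
sorted (value, group): (5,X), (11,Y), (12,X), (13,Y), (16,X), (20,Y), (21,X), (23,X), (24,Y), (26,Y), (28,Y), (29,Y)
ranks: 5->1, 11->2, 12->3, 13->4, 16->5, 20->6, 21->7, 23->8, 24->9, 26->10, 28->11, 29->12
Step 2: Rank sum for X: R1 = 1 + 3 + 5 + 7 + 8 = 24.
Step 3: U_X = R1 - n1(n1+1)/2 = 24 - 5*6/2 = 24 - 15 = 9.
       U_Y = n1*n2 - U_X = 35 - 9 = 26.
Step 4: No ties, so the exact null distribution of U (based on enumerating the C(12,5) = 792 equally likely rank assignments) gives the two-sided p-value.
Step 5: p-value = 0.202020; compare to alpha = 0.1. fail to reject H0.

U_X = 9, p = 0.202020, fail to reject H0 at alpha = 0.1.


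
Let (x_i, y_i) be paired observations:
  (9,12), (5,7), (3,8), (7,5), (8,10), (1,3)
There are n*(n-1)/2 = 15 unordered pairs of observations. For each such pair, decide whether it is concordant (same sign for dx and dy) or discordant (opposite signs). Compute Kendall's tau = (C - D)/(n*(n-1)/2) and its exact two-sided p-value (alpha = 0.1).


Step 1: Enumerate the 15 unordered pairs (i,j) with i<j and classify each by sign(x_j-x_i) * sign(y_j-y_i).
  (1,2):dx=-4,dy=-5->C; (1,3):dx=-6,dy=-4->C; (1,4):dx=-2,dy=-7->C; (1,5):dx=-1,dy=-2->C
  (1,6):dx=-8,dy=-9->C; (2,3):dx=-2,dy=+1->D; (2,4):dx=+2,dy=-2->D; (2,5):dx=+3,dy=+3->C
  (2,6):dx=-4,dy=-4->C; (3,4):dx=+4,dy=-3->D; (3,5):dx=+5,dy=+2->C; (3,6):dx=-2,dy=-5->C
  (4,5):dx=+1,dy=+5->C; (4,6):dx=-6,dy=-2->C; (5,6):dx=-7,dy=-7->C
Step 2: C = 12, D = 3, total pairs = 15.
Step 3: tau = (C - D)/(n(n-1)/2) = (12 - 3)/15 = 0.600000.
Step 4: Exact two-sided p-value (enumerate n! = 720 permutations of y under H0): p = 0.136111.
Step 5: alpha = 0.1. fail to reject H0.

tau_b = 0.6000 (C=12, D=3), p = 0.136111, fail to reject H0.


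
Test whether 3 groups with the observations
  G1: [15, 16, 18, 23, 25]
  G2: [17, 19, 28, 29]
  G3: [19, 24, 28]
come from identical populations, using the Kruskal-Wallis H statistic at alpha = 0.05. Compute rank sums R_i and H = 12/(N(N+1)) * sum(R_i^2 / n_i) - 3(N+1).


Step 1: Combine all N = 12 observations and assign midranks.
sorted (value, group, rank): (15,G1,1), (16,G1,2), (17,G2,3), (18,G1,4), (19,G2,5.5), (19,G3,5.5), (23,G1,7), (24,G3,8), (25,G1,9), (28,G2,10.5), (28,G3,10.5), (29,G2,12)
Step 2: Sum ranks within each group.
R_1 = 23 (n_1 = 5)
R_2 = 31 (n_2 = 4)
R_3 = 24 (n_3 = 3)
Step 3: H = 12/(N(N+1)) * sum(R_i^2/n_i) - 3(N+1)
     = 12/(12*13) * (23^2/5 + 31^2/4 + 24^2/3) - 3*13
     = 0.076923 * 538.05 - 39
     = 2.388462.
Step 4: Ties present; correction factor C = 1 - 12/(12^3 - 12) = 0.993007. Corrected H = 2.388462 / 0.993007 = 2.405282.
Step 5: Under H0, H ~ chi^2(2); p-value = 0.300400.
Step 6: alpha = 0.05. fail to reject H0.

H = 2.4053, df = 2, p = 0.300400, fail to reject H0.


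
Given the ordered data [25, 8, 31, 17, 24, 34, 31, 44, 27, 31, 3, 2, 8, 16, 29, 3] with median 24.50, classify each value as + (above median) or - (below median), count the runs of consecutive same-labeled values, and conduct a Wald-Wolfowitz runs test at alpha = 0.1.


Step 1: Compute median = 24.50; label A = above, B = below.
Labels in order: ABABBAAAAABBBBAB  (n_A = 8, n_B = 8)
Step 2: Count runs R = 8.
Step 3: Under H0 (random ordering), E[R] = 2*n_A*n_B/(n_A+n_B) + 1 = 2*8*8/16 + 1 = 9.0000.
        Var[R] = 2*n_A*n_B*(2*n_A*n_B - n_A - n_B) / ((n_A+n_B)^2 * (n_A+n_B-1)) = 14336/3840 = 3.7333.
        SD[R] = 1.9322.
Step 4: Continuity-corrected z = (R + 0.5 - E[R]) / SD[R] = (8 + 0.5 - 9.0000) / 1.9322 = -0.2588.
Step 5: Two-sided p-value via normal approximation = 2*(1 - Phi(|z|)) = 0.795809.
Step 6: alpha = 0.1. fail to reject H0.

R = 8, z = -0.2588, p = 0.795809, fail to reject H0.


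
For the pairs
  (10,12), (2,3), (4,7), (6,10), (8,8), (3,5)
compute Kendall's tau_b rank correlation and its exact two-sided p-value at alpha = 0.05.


Step 1: Enumerate the 15 unordered pairs (i,j) with i<j and classify each by sign(x_j-x_i) * sign(y_j-y_i).
  (1,2):dx=-8,dy=-9->C; (1,3):dx=-6,dy=-5->C; (1,4):dx=-4,dy=-2->C; (1,5):dx=-2,dy=-4->C
  (1,6):dx=-7,dy=-7->C; (2,3):dx=+2,dy=+4->C; (2,4):dx=+4,dy=+7->C; (2,5):dx=+6,dy=+5->C
  (2,6):dx=+1,dy=+2->C; (3,4):dx=+2,dy=+3->C; (3,5):dx=+4,dy=+1->C; (3,6):dx=-1,dy=-2->C
  (4,5):dx=+2,dy=-2->D; (4,6):dx=-3,dy=-5->C; (5,6):dx=-5,dy=-3->C
Step 2: C = 14, D = 1, total pairs = 15.
Step 3: tau = (C - D)/(n(n-1)/2) = (14 - 1)/15 = 0.866667.
Step 4: Exact two-sided p-value (enumerate n! = 720 permutations of y under H0): p = 0.016667.
Step 5: alpha = 0.05. reject H0.

tau_b = 0.8667 (C=14, D=1), p = 0.016667, reject H0.


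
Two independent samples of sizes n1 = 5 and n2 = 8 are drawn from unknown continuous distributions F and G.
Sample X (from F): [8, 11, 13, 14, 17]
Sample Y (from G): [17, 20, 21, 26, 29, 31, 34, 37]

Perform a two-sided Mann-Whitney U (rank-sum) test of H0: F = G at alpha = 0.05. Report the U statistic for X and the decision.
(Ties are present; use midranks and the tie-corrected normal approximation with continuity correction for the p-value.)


Step 1: Combine and sort all 13 observations; assign midranks.
sorted (value, group): (8,X), (11,X), (13,X), (14,X), (17,X), (17,Y), (20,Y), (21,Y), (26,Y), (29,Y), (31,Y), (34,Y), (37,Y)
ranks: 8->1, 11->2, 13->3, 14->4, 17->5.5, 17->5.5, 20->7, 21->8, 26->9, 29->10, 31->11, 34->12, 37->13
Step 2: Rank sum for X: R1 = 1 + 2 + 3 + 4 + 5.5 = 15.5.
Step 3: U_X = R1 - n1(n1+1)/2 = 15.5 - 5*6/2 = 15.5 - 15 = 0.5.
       U_Y = n1*n2 - U_X = 40 - 0.5 = 39.5.
Step 4: Ties are present, so use the tie-corrected normal approximation (with continuity correction) for the p-value.
Step 5: p-value = 0.005350; compare to alpha = 0.05. reject H0.

U_X = 0.5, p = 0.005350, reject H0 at alpha = 0.05.


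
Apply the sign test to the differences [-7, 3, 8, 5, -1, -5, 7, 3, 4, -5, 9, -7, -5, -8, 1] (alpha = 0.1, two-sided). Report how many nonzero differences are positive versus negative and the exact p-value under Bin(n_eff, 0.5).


Step 1: Discard zero differences. Original n = 15; n_eff = number of nonzero differences = 15.
Nonzero differences (with sign): -7, +3, +8, +5, -1, -5, +7, +3, +4, -5, +9, -7, -5, -8, +1
Step 2: Count signs: positive = 8, negative = 7.
Step 3: Under H0: P(positive) = 0.5, so the number of positives S ~ Bin(15, 0.5).
Step 4: Two-sided exact p-value = sum of Bin(15,0.5) probabilities at or below the observed probability = 1.000000.
Step 5: alpha = 0.1. fail to reject H0.

n_eff = 15, pos = 8, neg = 7, p = 1.000000, fail to reject H0.


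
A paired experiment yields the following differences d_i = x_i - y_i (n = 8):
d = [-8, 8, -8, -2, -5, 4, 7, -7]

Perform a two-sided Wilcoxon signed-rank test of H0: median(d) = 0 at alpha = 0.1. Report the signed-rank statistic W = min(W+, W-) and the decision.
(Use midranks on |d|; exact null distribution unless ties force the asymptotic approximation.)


Step 1: Drop any zero differences (none here) and take |d_i|.
|d| = [8, 8, 8, 2, 5, 4, 7, 7]
Step 2: Midrank |d_i| (ties get averaged ranks).
ranks: |8|->7, |8|->7, |8|->7, |2|->1, |5|->3, |4|->2, |7|->4.5, |7|->4.5
Step 3: Attach original signs; sum ranks with positive sign and with negative sign.
W+ = 7 + 2 + 4.5 = 13.5
W- = 7 + 7 + 1 + 3 + 4.5 = 22.5
(Check: W+ + W- = 36 should equal n(n+1)/2 = 36.)
Step 4: Test statistic W = min(W+, W-) = 13.5.
Step 5: Ties in |d|, so use the tie-corrected normal approximation.
        E[W] = n(n+1)/4 = 8*9/4 = 18.
        Tie groups: |d|=7 (t=2), |d|=8 (t=3); sum(t^3 - t) = 30.
        Var[W] = n(n+1)(2n+1)/24 - sum(t^3-t)/48 = 1224/24 - 30/48 = 50.375.
        z = (W - E[W]) / sqrt(Var[W]) = (13.5 - 18) / 7.0975 = -0.6340.
        Two-sided p = 2*Phi(z) = 0.526066.
Step 6: alpha = 0.1. fail to reject H0.

W+ = 13.5, W- = 22.5, W = min = 13.5, p = 0.526066, fail to reject H0.


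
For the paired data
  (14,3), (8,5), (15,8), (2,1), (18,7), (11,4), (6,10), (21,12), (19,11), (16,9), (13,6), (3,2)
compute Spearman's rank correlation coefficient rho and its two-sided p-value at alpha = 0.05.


Step 1: Rank x and y separately (midranks; no ties here).
rank(x): 14->7, 8->4, 15->8, 2->1, 18->10, 11->5, 6->3, 21->12, 19->11, 16->9, 13->6, 3->2
rank(y): 3->3, 5->5, 8->8, 1->1, 7->7, 4->4, 10->10, 12->12, 11->11, 9->9, 6->6, 2->2
Step 2: d_i = R_x(i) - R_y(i); compute d_i^2.
  (7-3)^2=16, (4-5)^2=1, (8-8)^2=0, (1-1)^2=0, (10-7)^2=9, (5-4)^2=1, (3-10)^2=49, (12-12)^2=0, (11-11)^2=0, (9-9)^2=0, (6-6)^2=0, (2-2)^2=0
sum(d^2) = 76.
Step 3: rho = 1 - 6*76 / (12*(12^2 - 1)) = 1 - 456/1716 = 0.734266.
Step 4: Under H0, t = rho * sqrt((n-2)/(1-rho^2)) = 3.4204 ~ t(10).
Step 5: Two-sided p-value from the t-distribution with 10 df = 0.006543.
Step 6: alpha = 0.05. reject H0.

rho = 0.7343, p = 0.006543, reject H0 at alpha = 0.05.


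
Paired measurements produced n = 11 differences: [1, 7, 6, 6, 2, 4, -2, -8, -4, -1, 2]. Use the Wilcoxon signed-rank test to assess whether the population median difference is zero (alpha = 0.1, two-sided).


Step 1: Drop any zero differences (none here) and take |d_i|.
|d| = [1, 7, 6, 6, 2, 4, 2, 8, 4, 1, 2]
Step 2: Midrank |d_i| (ties get averaged ranks).
ranks: |1|->1.5, |7|->10, |6|->8.5, |6|->8.5, |2|->4, |4|->6.5, |2|->4, |8|->11, |4|->6.5, |1|->1.5, |2|->4
Step 3: Attach original signs; sum ranks with positive sign and with negative sign.
W+ = 1.5 + 10 + 8.5 + 8.5 + 4 + 6.5 + 4 = 43
W- = 4 + 11 + 6.5 + 1.5 = 23
(Check: W+ + W- = 66 should equal n(n+1)/2 = 66.)
Step 4: Test statistic W = min(W+, W-) = 23.
Step 5: Ties in |d|, so use the tie-corrected normal approximation.
        E[W] = n(n+1)/4 = 11*12/4 = 33.
        Tie groups: |d|=1 (t=2), |d|=2 (t=3), |d|=4 (t=2), |d|=6 (t=2); sum(t^3 - t) = 42.
        Var[W] = n(n+1)(2n+1)/24 - sum(t^3-t)/48 = 3036/24 - 42/48 = 125.625.
        z = (W - E[W]) / sqrt(Var[W]) = (23 - 33) / 11.2083 = -0.8922.
        Two-sided p = 2*Phi(z) = 0.372286.
Step 6: alpha = 0.1. fail to reject H0.

W+ = 43, W- = 23, W = min = 23, p = 0.372286, fail to reject H0.


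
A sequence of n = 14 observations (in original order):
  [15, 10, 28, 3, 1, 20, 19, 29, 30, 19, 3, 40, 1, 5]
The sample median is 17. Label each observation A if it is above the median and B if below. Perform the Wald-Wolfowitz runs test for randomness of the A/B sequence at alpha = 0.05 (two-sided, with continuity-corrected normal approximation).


Step 1: Compute median = 17; label A = above, B = below.
Labels in order: BBABBAAAAABABB  (n_A = 7, n_B = 7)
Step 2: Count runs R = 7.
Step 3: Under H0 (random ordering), E[R] = 2*n_A*n_B/(n_A+n_B) + 1 = 2*7*7/14 + 1 = 8.0000.
        Var[R] = 2*n_A*n_B*(2*n_A*n_B - n_A - n_B) / ((n_A+n_B)^2 * (n_A+n_B-1)) = 8232/2548 = 3.2308.
        SD[R] = 1.7974.
Step 4: Continuity-corrected z = (R + 0.5 - E[R]) / SD[R] = (7 + 0.5 - 8.0000) / 1.7974 = -0.2782.
Step 5: Two-sided p-value via normal approximation = 2*(1 - Phi(|z|)) = 0.780879.
Step 6: alpha = 0.05. fail to reject H0.

R = 7, z = -0.2782, p = 0.780879, fail to reject H0.


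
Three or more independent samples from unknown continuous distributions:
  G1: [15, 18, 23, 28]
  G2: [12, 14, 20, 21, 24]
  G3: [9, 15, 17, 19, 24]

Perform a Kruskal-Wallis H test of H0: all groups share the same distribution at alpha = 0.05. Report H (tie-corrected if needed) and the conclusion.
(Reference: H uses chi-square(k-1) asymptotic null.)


Step 1: Combine all N = 14 observations and assign midranks.
sorted (value, group, rank): (9,G3,1), (12,G2,2), (14,G2,3), (15,G1,4.5), (15,G3,4.5), (17,G3,6), (18,G1,7), (19,G3,8), (20,G2,9), (21,G2,10), (23,G1,11), (24,G2,12.5), (24,G3,12.5), (28,G1,14)
Step 2: Sum ranks within each group.
R_1 = 36.5 (n_1 = 4)
R_2 = 36.5 (n_2 = 5)
R_3 = 32 (n_3 = 5)
Step 3: H = 12/(N(N+1)) * sum(R_i^2/n_i) - 3(N+1)
     = 12/(14*15) * (36.5^2/4 + 36.5^2/5 + 32^2/5) - 3*15
     = 0.057143 * 804.312 - 45
     = 0.960714.
Step 4: Ties present; correction factor C = 1 - 12/(14^3 - 14) = 0.995604. Corrected H = 0.960714 / 0.995604 = 0.964956.
Step 5: Under H0, H ~ chi^2(2); p-value = 0.617252.
Step 6: alpha = 0.05. fail to reject H0.

H = 0.9650, df = 2, p = 0.617252, fail to reject H0.


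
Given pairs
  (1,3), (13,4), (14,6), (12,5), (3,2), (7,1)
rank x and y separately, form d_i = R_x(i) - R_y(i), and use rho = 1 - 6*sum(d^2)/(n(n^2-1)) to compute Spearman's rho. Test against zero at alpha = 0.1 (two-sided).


Step 1: Rank x and y separately (midranks; no ties here).
rank(x): 1->1, 13->5, 14->6, 12->4, 3->2, 7->3
rank(y): 3->3, 4->4, 6->6, 5->5, 2->2, 1->1
Step 2: d_i = R_x(i) - R_y(i); compute d_i^2.
  (1-3)^2=4, (5-4)^2=1, (6-6)^2=0, (4-5)^2=1, (2-2)^2=0, (3-1)^2=4
sum(d^2) = 10.
Step 3: rho = 1 - 6*10 / (6*(6^2 - 1)) = 1 - 60/210 = 0.714286.
Step 4: Under H0, t = rho * sqrt((n-2)/(1-rho^2)) = 2.0412 ~ t(4).
Step 5: Two-sided p-value from the t-distribution with 4 df = 0.110787.
Step 6: alpha = 0.1. fail to reject H0.

rho = 0.7143, p = 0.110787, fail to reject H0 at alpha = 0.1.


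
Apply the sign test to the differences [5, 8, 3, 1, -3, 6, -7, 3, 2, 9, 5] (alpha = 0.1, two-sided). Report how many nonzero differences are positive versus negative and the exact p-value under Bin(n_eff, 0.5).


Step 1: Discard zero differences. Original n = 11; n_eff = number of nonzero differences = 11.
Nonzero differences (with sign): +5, +8, +3, +1, -3, +6, -7, +3, +2, +9, +5
Step 2: Count signs: positive = 9, negative = 2.
Step 3: Under H0: P(positive) = 0.5, so the number of positives S ~ Bin(11, 0.5).
Step 4: Two-sided exact p-value = sum of Bin(11,0.5) probabilities at or below the observed probability = 0.065430.
Step 5: alpha = 0.1. reject H0.

n_eff = 11, pos = 9, neg = 2, p = 0.065430, reject H0.


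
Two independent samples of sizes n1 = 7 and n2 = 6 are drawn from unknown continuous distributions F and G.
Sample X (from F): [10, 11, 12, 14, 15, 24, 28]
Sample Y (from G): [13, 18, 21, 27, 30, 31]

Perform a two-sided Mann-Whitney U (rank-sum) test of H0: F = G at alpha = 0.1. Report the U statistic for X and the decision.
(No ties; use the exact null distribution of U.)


Step 1: Combine and sort all 13 observations; assign midranks.
sorted (value, group): (10,X), (11,X), (12,X), (13,Y), (14,X), (15,X), (18,Y), (21,Y), (24,X), (27,Y), (28,X), (30,Y), (31,Y)
ranks: 10->1, 11->2, 12->3, 13->4, 14->5, 15->6, 18->7, 21->8, 24->9, 27->10, 28->11, 30->12, 31->13
Step 2: Rank sum for X: R1 = 1 + 2 + 3 + 5 + 6 + 9 + 11 = 37.
Step 3: U_X = R1 - n1(n1+1)/2 = 37 - 7*8/2 = 37 - 28 = 9.
       U_Y = n1*n2 - U_X = 42 - 9 = 33.
Step 4: No ties, so the exact null distribution of U (based on enumerating the C(13,7) = 1716 equally likely rank assignments) gives the two-sided p-value.
Step 5: p-value = 0.101399; compare to alpha = 0.1. fail to reject H0.

U_X = 9, p = 0.101399, fail to reject H0 at alpha = 0.1.


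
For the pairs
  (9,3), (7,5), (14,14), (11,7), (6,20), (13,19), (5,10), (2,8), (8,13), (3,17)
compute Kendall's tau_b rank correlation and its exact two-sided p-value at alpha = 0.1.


Step 1: Enumerate the 45 unordered pairs (i,j) with i<j and classify each by sign(x_j-x_i) * sign(y_j-y_i).
  (1,2):dx=-2,dy=+2->D; (1,3):dx=+5,dy=+11->C; (1,4):dx=+2,dy=+4->C; (1,5):dx=-3,dy=+17->D
  (1,6):dx=+4,dy=+16->C; (1,7):dx=-4,dy=+7->D; (1,8):dx=-7,dy=+5->D; (1,9):dx=-1,dy=+10->D
  (1,10):dx=-6,dy=+14->D; (2,3):dx=+7,dy=+9->C; (2,4):dx=+4,dy=+2->C; (2,5):dx=-1,dy=+15->D
  (2,6):dx=+6,dy=+14->C; (2,7):dx=-2,dy=+5->D; (2,8):dx=-5,dy=+3->D; (2,9):dx=+1,dy=+8->C
  (2,10):dx=-4,dy=+12->D; (3,4):dx=-3,dy=-7->C; (3,5):dx=-8,dy=+6->D; (3,6):dx=-1,dy=+5->D
  (3,7):dx=-9,dy=-4->C; (3,8):dx=-12,dy=-6->C; (3,9):dx=-6,dy=-1->C; (3,10):dx=-11,dy=+3->D
  (4,5):dx=-5,dy=+13->D; (4,6):dx=+2,dy=+12->C; (4,7):dx=-6,dy=+3->D; (4,8):dx=-9,dy=+1->D
  (4,9):dx=-3,dy=+6->D; (4,10):dx=-8,dy=+10->D; (5,6):dx=+7,dy=-1->D; (5,7):dx=-1,dy=-10->C
  (5,8):dx=-4,dy=-12->C; (5,9):dx=+2,dy=-7->D; (5,10):dx=-3,dy=-3->C; (6,7):dx=-8,dy=-9->C
  (6,8):dx=-11,dy=-11->C; (6,9):dx=-5,dy=-6->C; (6,10):dx=-10,dy=-2->C; (7,8):dx=-3,dy=-2->C
  (7,9):dx=+3,dy=+3->C; (7,10):dx=-2,dy=+7->D; (8,9):dx=+6,dy=+5->C; (8,10):dx=+1,dy=+9->C
  (9,10):dx=-5,dy=+4->D
Step 2: C = 23, D = 22, total pairs = 45.
Step 3: tau = (C - D)/(n(n-1)/2) = (23 - 22)/45 = 0.022222.
Step 4: Exact two-sided p-value (enumerate n! = 3628800 permutations of y under H0): p = 1.000000.
Step 5: alpha = 0.1. fail to reject H0.

tau_b = 0.0222 (C=23, D=22), p = 1.000000, fail to reject H0.


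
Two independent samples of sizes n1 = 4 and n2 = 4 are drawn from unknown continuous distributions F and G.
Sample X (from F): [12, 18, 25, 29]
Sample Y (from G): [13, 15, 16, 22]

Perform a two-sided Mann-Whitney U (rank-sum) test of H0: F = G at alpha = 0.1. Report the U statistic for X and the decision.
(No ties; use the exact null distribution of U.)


Step 1: Combine and sort all 8 observations; assign midranks.
sorted (value, group): (12,X), (13,Y), (15,Y), (16,Y), (18,X), (22,Y), (25,X), (29,X)
ranks: 12->1, 13->2, 15->3, 16->4, 18->5, 22->6, 25->7, 29->8
Step 2: Rank sum for X: R1 = 1 + 5 + 7 + 8 = 21.
Step 3: U_X = R1 - n1(n1+1)/2 = 21 - 4*5/2 = 21 - 10 = 11.
       U_Y = n1*n2 - U_X = 16 - 11 = 5.
Step 4: No ties, so the exact null distribution of U (based on enumerating the C(8,4) = 70 equally likely rank assignments) gives the two-sided p-value.
Step 5: p-value = 0.485714; compare to alpha = 0.1. fail to reject H0.

U_X = 11, p = 0.485714, fail to reject H0 at alpha = 0.1.


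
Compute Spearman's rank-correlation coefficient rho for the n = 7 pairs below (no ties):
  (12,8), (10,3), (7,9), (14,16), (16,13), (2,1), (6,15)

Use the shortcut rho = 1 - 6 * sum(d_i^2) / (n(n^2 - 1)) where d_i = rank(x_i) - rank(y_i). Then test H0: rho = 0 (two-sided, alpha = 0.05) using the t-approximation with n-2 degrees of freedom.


Step 1: Rank x and y separately (midranks; no ties here).
rank(x): 12->5, 10->4, 7->3, 14->6, 16->7, 2->1, 6->2
rank(y): 8->3, 3->2, 9->4, 16->7, 13->5, 1->1, 15->6
Step 2: d_i = R_x(i) - R_y(i); compute d_i^2.
  (5-3)^2=4, (4-2)^2=4, (3-4)^2=1, (6-7)^2=1, (7-5)^2=4, (1-1)^2=0, (2-6)^2=16
sum(d^2) = 30.
Step 3: rho = 1 - 6*30 / (7*(7^2 - 1)) = 1 - 180/336 = 0.464286.
Step 4: Under H0, t = rho * sqrt((n-2)/(1-rho^2)) = 1.1722 ~ t(5).
Step 5: Two-sided p-value from the t-distribution with 5 df = 0.293934.
Step 6: alpha = 0.05. fail to reject H0.

rho = 0.4643, p = 0.293934, fail to reject H0 at alpha = 0.05.


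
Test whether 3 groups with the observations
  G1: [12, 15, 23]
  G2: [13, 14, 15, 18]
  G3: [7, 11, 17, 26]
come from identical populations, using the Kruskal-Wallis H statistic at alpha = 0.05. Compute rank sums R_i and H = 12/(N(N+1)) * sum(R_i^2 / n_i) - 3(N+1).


Step 1: Combine all N = 11 observations and assign midranks.
sorted (value, group, rank): (7,G3,1), (11,G3,2), (12,G1,3), (13,G2,4), (14,G2,5), (15,G1,6.5), (15,G2,6.5), (17,G3,8), (18,G2,9), (23,G1,10), (26,G3,11)
Step 2: Sum ranks within each group.
R_1 = 19.5 (n_1 = 3)
R_2 = 24.5 (n_2 = 4)
R_3 = 22 (n_3 = 4)
Step 3: H = 12/(N(N+1)) * sum(R_i^2/n_i) - 3(N+1)
     = 12/(11*12) * (19.5^2/3 + 24.5^2/4 + 22^2/4) - 3*12
     = 0.090909 * 397.812 - 36
     = 0.164773.
Step 4: Ties present; correction factor C = 1 - 6/(11^3 - 11) = 0.995455. Corrected H = 0.164773 / 0.995455 = 0.165525.
Step 5: Under H0, H ~ chi^2(2); p-value = 0.920570.
Step 6: alpha = 0.05. fail to reject H0.

H = 0.1655, df = 2, p = 0.920570, fail to reject H0.


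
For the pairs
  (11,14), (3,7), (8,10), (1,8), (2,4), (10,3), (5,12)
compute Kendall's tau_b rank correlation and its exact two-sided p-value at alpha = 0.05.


Step 1: Enumerate the 21 unordered pairs (i,j) with i<j and classify each by sign(x_j-x_i) * sign(y_j-y_i).
  (1,2):dx=-8,dy=-7->C; (1,3):dx=-3,dy=-4->C; (1,4):dx=-10,dy=-6->C; (1,5):dx=-9,dy=-10->C
  (1,6):dx=-1,dy=-11->C; (1,7):dx=-6,dy=-2->C; (2,3):dx=+5,dy=+3->C; (2,4):dx=-2,dy=+1->D
  (2,5):dx=-1,dy=-3->C; (2,6):dx=+7,dy=-4->D; (2,7):dx=+2,dy=+5->C; (3,4):dx=-7,dy=-2->C
  (3,5):dx=-6,dy=-6->C; (3,6):dx=+2,dy=-7->D; (3,7):dx=-3,dy=+2->D; (4,5):dx=+1,dy=-4->D
  (4,6):dx=+9,dy=-5->D; (4,7):dx=+4,dy=+4->C; (5,6):dx=+8,dy=-1->D; (5,7):dx=+3,dy=+8->C
  (6,7):dx=-5,dy=+9->D
Step 2: C = 13, D = 8, total pairs = 21.
Step 3: tau = (C - D)/(n(n-1)/2) = (13 - 8)/21 = 0.238095.
Step 4: Exact two-sided p-value (enumerate n! = 5040 permutations of y under H0): p = 0.561905.
Step 5: alpha = 0.05. fail to reject H0.

tau_b = 0.2381 (C=13, D=8), p = 0.561905, fail to reject H0.


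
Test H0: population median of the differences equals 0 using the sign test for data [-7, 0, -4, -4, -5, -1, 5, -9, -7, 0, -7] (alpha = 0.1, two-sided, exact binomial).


Step 1: Discard zero differences. Original n = 11; n_eff = number of nonzero differences = 9.
Nonzero differences (with sign): -7, -4, -4, -5, -1, +5, -9, -7, -7
Step 2: Count signs: positive = 1, negative = 8.
Step 3: Under H0: P(positive) = 0.5, so the number of positives S ~ Bin(9, 0.5).
Step 4: Two-sided exact p-value = sum of Bin(9,0.5) probabilities at or below the observed probability = 0.039062.
Step 5: alpha = 0.1. reject H0.

n_eff = 9, pos = 1, neg = 8, p = 0.039062, reject H0.


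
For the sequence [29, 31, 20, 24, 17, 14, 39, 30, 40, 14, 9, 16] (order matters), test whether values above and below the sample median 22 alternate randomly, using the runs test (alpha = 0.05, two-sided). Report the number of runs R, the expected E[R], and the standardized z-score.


Step 1: Compute median = 22; label A = above, B = below.
Labels in order: AABABBAAABBB  (n_A = 6, n_B = 6)
Step 2: Count runs R = 6.
Step 3: Under H0 (random ordering), E[R] = 2*n_A*n_B/(n_A+n_B) + 1 = 2*6*6/12 + 1 = 7.0000.
        Var[R] = 2*n_A*n_B*(2*n_A*n_B - n_A - n_B) / ((n_A+n_B)^2 * (n_A+n_B-1)) = 4320/1584 = 2.7273.
        SD[R] = 1.6514.
Step 4: Continuity-corrected z = (R + 0.5 - E[R]) / SD[R] = (6 + 0.5 - 7.0000) / 1.6514 = -0.3028.
Step 5: Two-sided p-value via normal approximation = 2*(1 - Phi(|z|)) = 0.762069.
Step 6: alpha = 0.05. fail to reject H0.

R = 6, z = -0.3028, p = 0.762069, fail to reject H0.
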